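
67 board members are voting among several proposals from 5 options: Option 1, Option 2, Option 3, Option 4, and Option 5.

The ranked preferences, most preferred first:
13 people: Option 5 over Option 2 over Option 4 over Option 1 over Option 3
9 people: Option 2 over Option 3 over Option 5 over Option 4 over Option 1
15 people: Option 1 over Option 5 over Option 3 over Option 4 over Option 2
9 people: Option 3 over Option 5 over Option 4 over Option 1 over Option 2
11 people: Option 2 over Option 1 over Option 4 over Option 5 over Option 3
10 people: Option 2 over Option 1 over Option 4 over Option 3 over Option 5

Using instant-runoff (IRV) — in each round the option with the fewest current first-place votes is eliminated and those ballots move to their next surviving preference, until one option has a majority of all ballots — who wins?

Option 5

Round 1: Option 1 15, Option 2 30, Option 3 9, Option 4 0, Option 5 13. Option 4 eliminated.
Round 2: Option 1 15, Option 2 30, Option 3 9, Option 5 13. Option 3 eliminated.
Round 3: Option 1 15, Option 2 30, Option 5 22. Option 1 eliminated.
Round 4: Option 2 30, Option 5 37. Option 5 has a majority (≥34).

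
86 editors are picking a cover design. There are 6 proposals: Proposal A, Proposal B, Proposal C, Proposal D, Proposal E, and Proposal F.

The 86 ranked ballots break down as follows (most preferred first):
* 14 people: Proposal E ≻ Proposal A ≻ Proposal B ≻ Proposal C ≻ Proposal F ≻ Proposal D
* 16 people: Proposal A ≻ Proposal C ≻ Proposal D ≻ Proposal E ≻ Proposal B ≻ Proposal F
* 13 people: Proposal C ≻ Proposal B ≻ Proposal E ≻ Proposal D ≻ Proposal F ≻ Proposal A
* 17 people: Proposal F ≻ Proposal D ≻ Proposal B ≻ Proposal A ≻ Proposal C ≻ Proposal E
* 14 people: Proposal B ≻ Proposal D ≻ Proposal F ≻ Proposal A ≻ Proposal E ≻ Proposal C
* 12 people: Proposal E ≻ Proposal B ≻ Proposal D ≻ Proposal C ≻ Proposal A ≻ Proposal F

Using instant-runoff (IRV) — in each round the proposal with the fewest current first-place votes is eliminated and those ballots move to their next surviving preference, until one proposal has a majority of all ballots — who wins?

Proposal B

Round 1: Proposal A 16, Proposal B 14, Proposal C 13, Proposal D 0, Proposal E 26, Proposal F 17. Proposal D eliminated.
Round 2: Proposal A 16, Proposal B 14, Proposal C 13, Proposal E 26, Proposal F 17. Proposal C eliminated.
Round 3: Proposal A 16, Proposal B 27, Proposal E 26, Proposal F 17. Proposal A eliminated.
Round 4: Proposal B 27, Proposal E 42, Proposal F 17. Proposal F eliminated.
Round 5: Proposal B 44, Proposal E 42. Proposal B has a majority (≥44).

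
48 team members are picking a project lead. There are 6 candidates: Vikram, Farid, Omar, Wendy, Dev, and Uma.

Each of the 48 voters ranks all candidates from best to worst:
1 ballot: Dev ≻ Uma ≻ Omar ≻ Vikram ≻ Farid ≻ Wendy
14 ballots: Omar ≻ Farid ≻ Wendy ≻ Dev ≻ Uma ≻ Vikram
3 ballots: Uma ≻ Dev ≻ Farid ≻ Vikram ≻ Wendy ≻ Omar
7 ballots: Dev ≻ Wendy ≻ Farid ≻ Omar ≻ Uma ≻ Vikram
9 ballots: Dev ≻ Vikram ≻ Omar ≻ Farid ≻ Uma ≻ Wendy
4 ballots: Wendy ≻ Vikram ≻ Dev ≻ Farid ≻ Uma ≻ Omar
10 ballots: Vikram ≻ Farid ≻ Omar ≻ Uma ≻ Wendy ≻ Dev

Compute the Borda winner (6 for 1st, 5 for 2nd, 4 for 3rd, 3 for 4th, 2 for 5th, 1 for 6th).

Vikram: 1×3 + 14×1 + 3×3 + 7×1 + 9×5 + 4×5 + 10×6 = 158
Farid: 1×2 + 14×5 + 3×4 + 7×4 + 9×3 + 4×3 + 10×5 = 201
Omar: 1×4 + 14×6 + 3×1 + 7×3 + 9×4 + 4×1 + 10×4 = 192
Wendy: 1×1 + 14×4 + 3×2 + 7×5 + 9×1 + 4×6 + 10×2 = 151
Dev: 1×6 + 14×3 + 3×5 + 7×6 + 9×6 + 4×4 + 10×1 = 185
Uma: 1×5 + 14×2 + 3×6 + 7×2 + 9×2 + 4×2 + 10×3 = 121

Farid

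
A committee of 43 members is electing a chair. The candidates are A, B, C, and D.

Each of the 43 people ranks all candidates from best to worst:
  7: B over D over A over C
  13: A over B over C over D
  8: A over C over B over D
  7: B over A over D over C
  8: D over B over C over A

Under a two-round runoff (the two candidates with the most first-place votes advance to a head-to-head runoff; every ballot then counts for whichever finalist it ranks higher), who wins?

Round 1 first-place votes: A 21, B 14, C 0, D 8. A and B advance.
Runoff: A is ranked above B on 21 ballots, B above A on 22.

B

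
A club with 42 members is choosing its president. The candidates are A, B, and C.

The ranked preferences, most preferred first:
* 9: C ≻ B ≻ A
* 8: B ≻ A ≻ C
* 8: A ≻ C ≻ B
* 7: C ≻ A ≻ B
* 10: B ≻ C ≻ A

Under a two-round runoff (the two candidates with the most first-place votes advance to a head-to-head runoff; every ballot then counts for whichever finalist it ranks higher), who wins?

C

Round 1 first-place votes: A 8, B 18, C 16. B and C advance.
Runoff: B is ranked above C on 18 ballots, C above B on 24.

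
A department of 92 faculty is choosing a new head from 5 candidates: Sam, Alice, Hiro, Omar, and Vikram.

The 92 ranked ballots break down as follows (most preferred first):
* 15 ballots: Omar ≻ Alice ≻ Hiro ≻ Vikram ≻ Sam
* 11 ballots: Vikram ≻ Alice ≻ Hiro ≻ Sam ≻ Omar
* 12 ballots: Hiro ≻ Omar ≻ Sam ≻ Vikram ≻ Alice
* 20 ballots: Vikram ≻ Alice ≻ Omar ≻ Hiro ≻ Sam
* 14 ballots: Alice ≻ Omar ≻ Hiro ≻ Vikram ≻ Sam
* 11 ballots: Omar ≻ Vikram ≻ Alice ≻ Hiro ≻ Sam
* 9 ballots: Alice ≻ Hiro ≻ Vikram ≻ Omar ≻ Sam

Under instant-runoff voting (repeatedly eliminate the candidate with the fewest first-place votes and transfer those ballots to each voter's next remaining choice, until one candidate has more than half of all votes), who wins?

Round 1: Sam 0, Alice 23, Hiro 12, Omar 26, Vikram 31. Sam eliminated.
Round 2: Alice 23, Hiro 12, Omar 26, Vikram 31. Hiro eliminated.
Round 3: Alice 23, Omar 38, Vikram 31. Alice eliminated.
Round 4: Omar 52, Vikram 40. Omar has a majority (≥47).

Omar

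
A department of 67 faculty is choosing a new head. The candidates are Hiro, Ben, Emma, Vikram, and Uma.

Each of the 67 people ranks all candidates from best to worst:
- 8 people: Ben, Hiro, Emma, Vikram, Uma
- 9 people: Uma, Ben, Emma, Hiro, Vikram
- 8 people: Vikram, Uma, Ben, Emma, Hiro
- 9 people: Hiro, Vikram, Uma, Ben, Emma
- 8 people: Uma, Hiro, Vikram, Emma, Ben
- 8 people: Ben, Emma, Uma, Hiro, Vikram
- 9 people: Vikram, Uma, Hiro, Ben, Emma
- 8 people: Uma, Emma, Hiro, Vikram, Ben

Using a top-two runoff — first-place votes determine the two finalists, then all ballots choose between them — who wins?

Round 1 first-place votes: Hiro 9, Ben 16, Emma 0, Vikram 17, Uma 25. Uma and Vikram advance.
Runoff: Uma is ranked above Vikram on 33 ballots, Vikram above Uma on 34.

Vikram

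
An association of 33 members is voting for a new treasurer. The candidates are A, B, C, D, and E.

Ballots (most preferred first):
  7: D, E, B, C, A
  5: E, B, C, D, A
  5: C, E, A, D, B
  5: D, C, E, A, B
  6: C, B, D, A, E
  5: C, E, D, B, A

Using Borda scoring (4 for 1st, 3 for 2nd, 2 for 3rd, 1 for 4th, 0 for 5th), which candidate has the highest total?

A: 7×0 + 5×0 + 5×2 + 5×1 + 6×1 + 5×0 = 21
B: 7×2 + 5×3 + 5×0 + 5×0 + 6×3 + 5×1 = 52
C: 7×1 + 5×2 + 5×4 + 5×3 + 6×4 + 5×4 = 96
D: 7×4 + 5×1 + 5×1 + 5×4 + 6×2 + 5×2 = 80
E: 7×3 + 5×4 + 5×3 + 5×2 + 6×0 + 5×3 = 81

C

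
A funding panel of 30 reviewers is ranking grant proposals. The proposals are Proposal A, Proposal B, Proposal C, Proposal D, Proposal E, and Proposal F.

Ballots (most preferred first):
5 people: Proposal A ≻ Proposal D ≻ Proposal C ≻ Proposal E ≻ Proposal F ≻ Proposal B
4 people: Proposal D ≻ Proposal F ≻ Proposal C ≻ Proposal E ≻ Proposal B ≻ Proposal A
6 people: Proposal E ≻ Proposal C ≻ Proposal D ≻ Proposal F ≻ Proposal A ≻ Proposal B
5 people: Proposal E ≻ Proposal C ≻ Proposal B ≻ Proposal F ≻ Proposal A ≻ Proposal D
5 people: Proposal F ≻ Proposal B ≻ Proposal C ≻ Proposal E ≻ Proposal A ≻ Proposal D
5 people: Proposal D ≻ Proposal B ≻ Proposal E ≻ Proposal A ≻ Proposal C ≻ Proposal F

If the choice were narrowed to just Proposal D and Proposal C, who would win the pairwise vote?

Proposal D is ranked above Proposal C on 14 ballots; Proposal C above Proposal D on 16.

Proposal C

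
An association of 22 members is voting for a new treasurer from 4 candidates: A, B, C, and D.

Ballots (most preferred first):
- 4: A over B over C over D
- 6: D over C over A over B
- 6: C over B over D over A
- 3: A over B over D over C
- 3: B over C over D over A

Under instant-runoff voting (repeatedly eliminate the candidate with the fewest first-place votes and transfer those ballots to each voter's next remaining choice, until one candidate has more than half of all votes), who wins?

Round 1: A 7, B 3, C 6, D 6. B eliminated.
Round 2: A 7, C 9, D 6. D eliminated.
Round 3: A 7, C 15. C has a majority (≥12).

C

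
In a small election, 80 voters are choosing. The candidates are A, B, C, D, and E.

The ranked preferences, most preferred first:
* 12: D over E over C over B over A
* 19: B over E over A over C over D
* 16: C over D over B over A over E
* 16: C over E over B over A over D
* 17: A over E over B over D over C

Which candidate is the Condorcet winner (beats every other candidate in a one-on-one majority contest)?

E

E vs A: 47–33
E vs B: 45–35
E vs C: 48–32
E vs D: 52–28
E beats every other candidate.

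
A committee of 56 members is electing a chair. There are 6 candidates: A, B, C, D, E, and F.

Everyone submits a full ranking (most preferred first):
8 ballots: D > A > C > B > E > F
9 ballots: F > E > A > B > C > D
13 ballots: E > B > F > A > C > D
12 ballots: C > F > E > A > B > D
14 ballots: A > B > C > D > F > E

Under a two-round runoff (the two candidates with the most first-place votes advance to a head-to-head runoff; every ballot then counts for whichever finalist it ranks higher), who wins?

Round 1 first-place votes: A 14, B 0, C 12, D 8, E 13, F 9. A and E advance.
Runoff: A is ranked above E on 22 ballots, E above A on 34.

E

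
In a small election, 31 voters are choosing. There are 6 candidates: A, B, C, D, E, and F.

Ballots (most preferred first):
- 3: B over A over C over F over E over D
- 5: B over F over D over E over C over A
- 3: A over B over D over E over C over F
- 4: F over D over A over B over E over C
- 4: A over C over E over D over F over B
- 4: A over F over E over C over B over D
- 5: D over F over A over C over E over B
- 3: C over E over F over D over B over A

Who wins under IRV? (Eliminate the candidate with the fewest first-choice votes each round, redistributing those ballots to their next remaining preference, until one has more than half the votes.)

F

Round 1: A 11, B 8, C 3, D 5, E 0, F 4. E eliminated.
Round 2: A 11, B 8, C 3, D 5, F 4. C eliminated.
Round 3: A 11, B 8, D 5, F 7. D eliminated.
Round 4: A 11, B 8, F 12. B eliminated.
Round 5: A 14, F 17. F has a majority (≥16).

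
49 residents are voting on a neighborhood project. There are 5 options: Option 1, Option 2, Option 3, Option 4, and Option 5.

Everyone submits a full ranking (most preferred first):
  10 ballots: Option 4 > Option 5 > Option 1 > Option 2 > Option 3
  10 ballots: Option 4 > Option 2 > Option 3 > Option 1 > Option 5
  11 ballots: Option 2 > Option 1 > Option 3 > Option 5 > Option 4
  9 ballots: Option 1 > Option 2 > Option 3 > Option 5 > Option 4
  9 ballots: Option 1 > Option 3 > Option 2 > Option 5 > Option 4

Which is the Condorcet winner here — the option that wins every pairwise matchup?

Option 1 vs Option 2: 28–21
Option 1 vs Option 3: 39–10
Option 1 vs Option 4: 29–20
Option 1 vs Option 5: 39–10
Option 1 beats every other option.

Option 1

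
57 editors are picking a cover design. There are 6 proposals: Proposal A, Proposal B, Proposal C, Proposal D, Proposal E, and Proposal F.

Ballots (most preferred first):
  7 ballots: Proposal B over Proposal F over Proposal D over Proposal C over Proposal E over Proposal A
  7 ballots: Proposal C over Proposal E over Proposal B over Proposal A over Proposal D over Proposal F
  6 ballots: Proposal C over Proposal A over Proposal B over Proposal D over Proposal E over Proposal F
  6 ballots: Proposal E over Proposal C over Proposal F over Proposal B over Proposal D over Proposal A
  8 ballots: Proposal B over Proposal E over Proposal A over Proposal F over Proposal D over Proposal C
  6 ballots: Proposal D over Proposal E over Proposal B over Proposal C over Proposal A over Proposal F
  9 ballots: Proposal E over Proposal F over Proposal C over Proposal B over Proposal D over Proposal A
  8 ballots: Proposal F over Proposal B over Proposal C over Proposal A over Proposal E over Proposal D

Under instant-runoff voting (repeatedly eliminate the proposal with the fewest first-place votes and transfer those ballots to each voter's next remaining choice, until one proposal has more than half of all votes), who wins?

Round 1: Proposal A 0, Proposal B 15, Proposal C 13, Proposal D 6, Proposal E 15, Proposal F 8. Proposal A eliminated.
Round 2: Proposal B 15, Proposal C 13, Proposal D 6, Proposal E 15, Proposal F 8. Proposal D eliminated.
Round 3: Proposal B 15, Proposal C 13, Proposal E 21, Proposal F 8. Proposal F eliminated.
Round 4: Proposal B 23, Proposal C 13, Proposal E 21. Proposal C eliminated.
Round 5: Proposal B 29, Proposal E 28. Proposal B has a majority (≥29).

Proposal B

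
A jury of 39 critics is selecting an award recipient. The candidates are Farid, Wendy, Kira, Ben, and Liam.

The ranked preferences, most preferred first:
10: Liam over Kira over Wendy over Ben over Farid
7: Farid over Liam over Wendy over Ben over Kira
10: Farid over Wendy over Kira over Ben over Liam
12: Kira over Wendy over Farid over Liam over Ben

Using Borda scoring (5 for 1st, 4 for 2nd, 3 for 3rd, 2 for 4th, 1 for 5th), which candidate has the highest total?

Farid: 10×1 + 7×5 + 10×5 + 12×3 = 131
Wendy: 10×3 + 7×3 + 10×4 + 12×4 = 139
Kira: 10×4 + 7×1 + 10×3 + 12×5 = 137
Ben: 10×2 + 7×2 + 10×2 + 12×1 = 66
Liam: 10×5 + 7×4 + 10×1 + 12×2 = 112

Wendy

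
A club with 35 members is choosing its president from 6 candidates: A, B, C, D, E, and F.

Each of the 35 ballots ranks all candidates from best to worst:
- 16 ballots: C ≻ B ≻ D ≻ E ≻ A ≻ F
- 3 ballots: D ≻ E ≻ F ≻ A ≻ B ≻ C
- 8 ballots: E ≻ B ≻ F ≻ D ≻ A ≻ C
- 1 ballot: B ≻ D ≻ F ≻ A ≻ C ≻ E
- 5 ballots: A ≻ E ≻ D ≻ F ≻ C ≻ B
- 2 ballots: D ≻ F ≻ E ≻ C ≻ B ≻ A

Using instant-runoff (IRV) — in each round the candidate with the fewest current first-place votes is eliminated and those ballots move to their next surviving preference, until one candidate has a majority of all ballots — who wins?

E

Round 1: A 5, B 1, C 16, D 5, E 8, F 0. F eliminated.
Round 2: A 5, B 1, C 16, D 5, E 8. B eliminated.
Round 3: A 5, C 16, D 6, E 8. A eliminated.
Round 4: C 16, D 6, E 13. D eliminated.
Round 5: C 17, E 18. E has a majority (≥18).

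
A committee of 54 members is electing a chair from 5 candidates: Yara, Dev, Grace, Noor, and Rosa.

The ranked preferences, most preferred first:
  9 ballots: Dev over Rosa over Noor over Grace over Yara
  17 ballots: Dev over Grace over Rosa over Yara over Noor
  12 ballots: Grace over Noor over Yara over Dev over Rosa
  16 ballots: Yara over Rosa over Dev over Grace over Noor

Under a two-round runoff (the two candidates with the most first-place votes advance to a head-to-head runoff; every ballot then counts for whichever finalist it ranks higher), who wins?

Round 1 first-place votes: Yara 16, Dev 26, Grace 12, Noor 0, Rosa 0. Dev and Yara advance.
Runoff: Dev is ranked above Yara on 26 ballots, Yara above Dev on 28.

Yara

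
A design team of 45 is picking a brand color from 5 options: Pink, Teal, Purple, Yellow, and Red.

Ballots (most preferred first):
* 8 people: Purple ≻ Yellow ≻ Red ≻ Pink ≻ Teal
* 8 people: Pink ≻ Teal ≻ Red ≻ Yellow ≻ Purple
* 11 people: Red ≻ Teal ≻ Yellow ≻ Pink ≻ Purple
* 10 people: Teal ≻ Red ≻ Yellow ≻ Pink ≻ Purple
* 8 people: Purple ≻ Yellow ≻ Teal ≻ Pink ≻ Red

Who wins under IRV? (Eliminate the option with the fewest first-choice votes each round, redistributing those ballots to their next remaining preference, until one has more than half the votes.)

Round 1: Pink 8, Teal 10, Purple 16, Yellow 0, Red 11. Yellow eliminated.
Round 2: Pink 8, Teal 10, Purple 16, Red 11. Pink eliminated.
Round 3: Teal 18, Purple 16, Red 11. Red eliminated.
Round 4: Teal 29, Purple 16. Teal has a majority (≥23).

Teal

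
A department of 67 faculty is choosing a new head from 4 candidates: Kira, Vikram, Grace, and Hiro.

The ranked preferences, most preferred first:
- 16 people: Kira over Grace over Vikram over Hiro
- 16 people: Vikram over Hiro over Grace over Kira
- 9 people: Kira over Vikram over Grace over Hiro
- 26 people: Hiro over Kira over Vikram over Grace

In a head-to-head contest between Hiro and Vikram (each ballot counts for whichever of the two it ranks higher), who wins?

Vikram

Hiro is ranked above Vikram on 26 ballots; Vikram above Hiro on 41.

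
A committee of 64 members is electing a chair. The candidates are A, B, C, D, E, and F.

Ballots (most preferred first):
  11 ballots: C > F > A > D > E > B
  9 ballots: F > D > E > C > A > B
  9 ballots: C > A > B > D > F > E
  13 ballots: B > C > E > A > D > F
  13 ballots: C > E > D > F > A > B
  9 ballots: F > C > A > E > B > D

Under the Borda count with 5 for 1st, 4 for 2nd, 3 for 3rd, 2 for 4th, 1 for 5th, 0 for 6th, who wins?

A: 11×3 + 9×1 + 9×4 + 13×2 + 13×1 + 9×3 = 144
B: 11×0 + 9×0 + 9×3 + 13×5 + 13×0 + 9×1 = 101
C: 11×5 + 9×2 + 9×5 + 13×4 + 13×5 + 9×4 = 271
D: 11×2 + 9×4 + 9×2 + 13×1 + 13×3 + 9×0 = 128
E: 11×1 + 9×3 + 9×0 + 13×3 + 13×4 + 9×2 = 147
F: 11×4 + 9×5 + 9×1 + 13×0 + 13×2 + 9×5 = 169

C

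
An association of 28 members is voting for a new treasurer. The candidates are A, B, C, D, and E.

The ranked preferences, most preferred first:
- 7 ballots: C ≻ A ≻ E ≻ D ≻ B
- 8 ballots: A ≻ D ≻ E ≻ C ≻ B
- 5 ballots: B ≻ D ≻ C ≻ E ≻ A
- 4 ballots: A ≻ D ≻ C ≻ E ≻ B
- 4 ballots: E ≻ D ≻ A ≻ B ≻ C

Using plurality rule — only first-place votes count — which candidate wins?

A

First-place votes: A 12, B 5, C 7, D 0, E 4.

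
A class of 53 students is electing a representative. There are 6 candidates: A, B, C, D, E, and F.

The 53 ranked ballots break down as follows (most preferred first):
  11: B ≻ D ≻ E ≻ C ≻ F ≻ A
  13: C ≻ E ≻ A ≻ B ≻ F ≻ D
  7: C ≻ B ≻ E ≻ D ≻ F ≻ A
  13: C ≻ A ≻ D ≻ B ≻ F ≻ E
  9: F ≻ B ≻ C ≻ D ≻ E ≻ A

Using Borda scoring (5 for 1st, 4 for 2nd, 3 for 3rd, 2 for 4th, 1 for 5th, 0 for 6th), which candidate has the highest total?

C

A: 11×0 + 13×3 + 7×0 + 13×4 + 9×0 = 91
B: 11×5 + 13×2 + 7×4 + 13×2 + 9×4 = 171
C: 11×2 + 13×5 + 7×5 + 13×5 + 9×3 = 214
D: 11×4 + 13×0 + 7×2 + 13×3 + 9×2 = 115
E: 11×3 + 13×4 + 7×3 + 13×0 + 9×1 = 115
F: 11×1 + 13×1 + 7×1 + 13×1 + 9×5 = 89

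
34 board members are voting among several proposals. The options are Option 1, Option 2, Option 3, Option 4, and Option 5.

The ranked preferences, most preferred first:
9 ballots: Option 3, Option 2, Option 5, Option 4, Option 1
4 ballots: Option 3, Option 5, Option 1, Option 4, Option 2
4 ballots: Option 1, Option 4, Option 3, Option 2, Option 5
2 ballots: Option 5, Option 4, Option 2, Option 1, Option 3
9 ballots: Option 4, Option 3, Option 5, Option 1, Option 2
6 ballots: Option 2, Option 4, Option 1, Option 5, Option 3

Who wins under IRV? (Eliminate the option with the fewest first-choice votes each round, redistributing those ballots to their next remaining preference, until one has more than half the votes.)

Option 4

Round 1: Option 1 4, Option 2 6, Option 3 13, Option 4 9, Option 5 2. Option 5 eliminated.
Round 2: Option 1 4, Option 2 6, Option 3 13, Option 4 11. Option 1 eliminated.
Round 3: Option 2 6, Option 3 13, Option 4 15. Option 2 eliminated.
Round 4: Option 3 13, Option 4 21. Option 4 has a majority (≥18).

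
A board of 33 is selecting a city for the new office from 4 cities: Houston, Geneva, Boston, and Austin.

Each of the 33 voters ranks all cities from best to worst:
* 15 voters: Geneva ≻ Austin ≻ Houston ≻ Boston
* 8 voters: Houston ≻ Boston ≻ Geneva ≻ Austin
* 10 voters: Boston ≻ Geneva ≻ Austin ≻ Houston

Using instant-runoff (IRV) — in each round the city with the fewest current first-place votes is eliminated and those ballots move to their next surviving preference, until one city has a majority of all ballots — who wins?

Boston

Round 1: Houston 8, Geneva 15, Boston 10, Austin 0. Austin eliminated.
Round 2: Houston 8, Geneva 15, Boston 10. Houston eliminated.
Round 3: Geneva 15, Boston 18. Boston has a majority (≥17).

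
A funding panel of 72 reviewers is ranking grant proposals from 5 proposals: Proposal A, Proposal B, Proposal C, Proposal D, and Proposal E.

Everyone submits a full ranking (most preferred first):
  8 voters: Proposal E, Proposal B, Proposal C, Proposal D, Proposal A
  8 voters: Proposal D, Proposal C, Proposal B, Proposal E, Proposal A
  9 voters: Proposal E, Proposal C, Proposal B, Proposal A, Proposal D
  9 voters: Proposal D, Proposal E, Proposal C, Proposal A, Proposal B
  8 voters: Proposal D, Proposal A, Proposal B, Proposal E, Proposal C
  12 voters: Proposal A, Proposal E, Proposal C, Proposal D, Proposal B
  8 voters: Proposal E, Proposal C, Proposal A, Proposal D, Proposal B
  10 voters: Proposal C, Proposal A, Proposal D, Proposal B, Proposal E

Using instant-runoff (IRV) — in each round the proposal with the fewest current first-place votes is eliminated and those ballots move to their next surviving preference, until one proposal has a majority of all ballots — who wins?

Proposal E

Round 1: Proposal A 12, Proposal B 0, Proposal C 10, Proposal D 25, Proposal E 25. Proposal B eliminated.
Round 2: Proposal A 12, Proposal C 10, Proposal D 25, Proposal E 25. Proposal C eliminated.
Round 3: Proposal A 22, Proposal D 25, Proposal E 25. Proposal A eliminated.
Round 4: Proposal D 35, Proposal E 37. Proposal E has a majority (≥37).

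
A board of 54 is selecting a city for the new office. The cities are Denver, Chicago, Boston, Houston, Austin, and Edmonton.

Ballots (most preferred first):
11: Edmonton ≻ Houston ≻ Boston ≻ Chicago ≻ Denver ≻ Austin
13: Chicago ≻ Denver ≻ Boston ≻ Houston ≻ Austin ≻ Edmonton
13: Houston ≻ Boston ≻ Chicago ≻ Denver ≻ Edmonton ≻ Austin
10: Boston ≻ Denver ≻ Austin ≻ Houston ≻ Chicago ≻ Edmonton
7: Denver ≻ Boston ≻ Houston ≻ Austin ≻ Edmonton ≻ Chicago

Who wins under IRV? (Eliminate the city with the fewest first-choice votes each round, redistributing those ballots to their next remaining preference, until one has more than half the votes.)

Round 1: Denver 7, Chicago 13, Boston 10, Houston 13, Austin 0, Edmonton 11. Austin eliminated.
Round 2: Denver 7, Chicago 13, Boston 10, Houston 13, Edmonton 11. Denver eliminated.
Round 3: Chicago 13, Boston 17, Houston 13, Edmonton 11. Edmonton eliminated.
Round 4: Chicago 13, Boston 17, Houston 24. Chicago eliminated.
Round 5: Boston 30, Houston 24. Boston has a majority (≥28).

Boston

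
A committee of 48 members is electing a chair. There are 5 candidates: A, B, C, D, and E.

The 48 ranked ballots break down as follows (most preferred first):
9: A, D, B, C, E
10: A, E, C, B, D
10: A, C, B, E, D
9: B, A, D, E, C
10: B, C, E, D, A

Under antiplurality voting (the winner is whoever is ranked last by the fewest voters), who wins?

Last-place votes: A 10, B 0, C 9, D 20, E 9.

B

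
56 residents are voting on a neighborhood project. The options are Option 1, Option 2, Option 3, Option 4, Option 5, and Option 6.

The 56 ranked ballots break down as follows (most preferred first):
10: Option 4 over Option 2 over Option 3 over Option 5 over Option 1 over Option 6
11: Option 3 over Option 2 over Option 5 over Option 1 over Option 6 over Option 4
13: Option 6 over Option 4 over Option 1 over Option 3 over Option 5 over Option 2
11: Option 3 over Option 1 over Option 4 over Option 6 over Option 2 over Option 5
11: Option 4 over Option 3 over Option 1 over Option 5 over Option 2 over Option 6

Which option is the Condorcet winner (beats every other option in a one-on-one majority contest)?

Option 4 vs Option 1: 34–22
Option 4 vs Option 2: 45–11
Option 4 vs Option 3: 34–22
Option 4 vs Option 5: 45–11
Option 4 vs Option 6: 32–24
Option 4 beats every other option.

Option 4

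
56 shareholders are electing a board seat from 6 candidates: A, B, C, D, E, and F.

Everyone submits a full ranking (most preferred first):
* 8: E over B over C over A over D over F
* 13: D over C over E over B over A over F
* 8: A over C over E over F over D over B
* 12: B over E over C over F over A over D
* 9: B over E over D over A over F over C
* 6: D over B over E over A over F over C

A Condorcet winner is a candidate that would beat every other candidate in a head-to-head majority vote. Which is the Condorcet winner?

E vs A: 48–8
E vs B: 29–27
E vs C: 35–21
E vs D: 37–19
E vs F: 56–0
E beats every other candidate.

E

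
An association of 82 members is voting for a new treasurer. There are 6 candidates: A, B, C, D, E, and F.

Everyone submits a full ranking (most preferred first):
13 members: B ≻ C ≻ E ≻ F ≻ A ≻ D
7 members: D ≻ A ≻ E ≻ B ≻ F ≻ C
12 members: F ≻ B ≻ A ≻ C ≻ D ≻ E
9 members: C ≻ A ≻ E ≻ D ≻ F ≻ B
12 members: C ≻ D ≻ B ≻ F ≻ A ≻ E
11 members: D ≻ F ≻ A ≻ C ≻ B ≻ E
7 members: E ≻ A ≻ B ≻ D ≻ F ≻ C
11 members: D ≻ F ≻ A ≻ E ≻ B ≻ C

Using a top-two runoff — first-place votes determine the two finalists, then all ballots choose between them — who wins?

Round 1 first-place votes: A 0, B 13, C 21, D 29, E 7, F 12. D and C advance.
Runoff: D is ranked above C on 36 ballots, C above D on 46.

C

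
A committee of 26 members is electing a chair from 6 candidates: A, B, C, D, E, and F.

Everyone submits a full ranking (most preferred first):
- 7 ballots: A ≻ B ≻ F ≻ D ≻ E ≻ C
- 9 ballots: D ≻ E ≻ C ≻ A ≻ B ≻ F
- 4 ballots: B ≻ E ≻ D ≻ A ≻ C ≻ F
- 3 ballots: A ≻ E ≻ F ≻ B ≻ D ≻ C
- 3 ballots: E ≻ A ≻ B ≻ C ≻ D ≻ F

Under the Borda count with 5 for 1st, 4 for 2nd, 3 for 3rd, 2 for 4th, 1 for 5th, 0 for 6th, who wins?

A

A: 7×5 + 9×2 + 4×2 + 3×5 + 3×4 = 88
B: 7×4 + 9×1 + 4×5 + 3×2 + 3×3 = 72
C: 7×0 + 9×3 + 4×1 + 3×0 + 3×2 = 37
D: 7×2 + 9×5 + 4×3 + 3×1 + 3×1 = 77
E: 7×1 + 9×4 + 4×4 + 3×4 + 3×5 = 86
F: 7×3 + 9×0 + 4×0 + 3×3 + 3×0 = 30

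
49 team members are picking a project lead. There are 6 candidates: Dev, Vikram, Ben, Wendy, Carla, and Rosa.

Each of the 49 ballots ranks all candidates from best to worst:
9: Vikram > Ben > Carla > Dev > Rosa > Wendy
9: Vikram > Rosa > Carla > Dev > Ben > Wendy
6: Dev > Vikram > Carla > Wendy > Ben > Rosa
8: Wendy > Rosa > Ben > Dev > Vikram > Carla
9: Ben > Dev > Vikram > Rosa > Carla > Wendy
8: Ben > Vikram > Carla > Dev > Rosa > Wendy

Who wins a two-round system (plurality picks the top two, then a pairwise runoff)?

Ben

Round 1 first-place votes: Dev 6, Vikram 18, Ben 17, Wendy 8, Carla 0, Rosa 0. Vikram and Ben advance.
Runoff: Vikram is ranked above Ben on 24 ballots, Ben above Vikram on 25.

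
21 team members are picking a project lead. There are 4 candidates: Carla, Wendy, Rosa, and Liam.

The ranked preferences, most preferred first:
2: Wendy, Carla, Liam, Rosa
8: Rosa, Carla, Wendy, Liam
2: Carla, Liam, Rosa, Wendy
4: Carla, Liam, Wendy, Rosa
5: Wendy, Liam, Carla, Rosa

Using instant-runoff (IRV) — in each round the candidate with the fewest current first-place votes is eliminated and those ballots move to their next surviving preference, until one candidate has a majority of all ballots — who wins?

Round 1: Carla 6, Wendy 7, Rosa 8, Liam 0. Liam eliminated.
Round 2: Carla 6, Wendy 7, Rosa 8. Carla eliminated.
Round 3: Wendy 11, Rosa 10. Wendy has a majority (≥11).

Wendy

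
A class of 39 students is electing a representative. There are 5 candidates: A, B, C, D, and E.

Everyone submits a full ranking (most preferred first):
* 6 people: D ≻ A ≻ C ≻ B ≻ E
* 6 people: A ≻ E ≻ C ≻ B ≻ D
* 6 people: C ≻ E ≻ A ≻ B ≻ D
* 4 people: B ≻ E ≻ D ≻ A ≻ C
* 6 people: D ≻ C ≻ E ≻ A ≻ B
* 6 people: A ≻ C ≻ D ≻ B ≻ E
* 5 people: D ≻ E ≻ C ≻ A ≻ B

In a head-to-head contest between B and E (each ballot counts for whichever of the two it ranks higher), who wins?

B is ranked above E on 16 ballots; E above B on 23.

E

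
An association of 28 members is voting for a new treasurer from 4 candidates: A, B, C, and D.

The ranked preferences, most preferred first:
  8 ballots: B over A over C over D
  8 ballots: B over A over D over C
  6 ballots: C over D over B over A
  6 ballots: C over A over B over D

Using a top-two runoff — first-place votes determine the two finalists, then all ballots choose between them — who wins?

Round 1 first-place votes: A 0, B 16, C 12, D 0. B and C advance.
Runoff: B is ranked above C on 16 ballots, C above B on 12.

B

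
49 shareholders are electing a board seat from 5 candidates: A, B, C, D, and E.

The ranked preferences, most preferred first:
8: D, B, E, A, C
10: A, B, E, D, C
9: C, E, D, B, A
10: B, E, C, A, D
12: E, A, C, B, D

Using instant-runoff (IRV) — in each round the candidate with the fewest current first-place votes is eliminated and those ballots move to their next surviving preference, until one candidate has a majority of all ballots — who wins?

Round 1: A 10, B 10, C 9, D 8, E 12. D eliminated.
Round 2: A 10, B 18, C 9, E 12. C eliminated.
Round 3: A 10, B 18, E 21. A eliminated.
Round 4: B 28, E 21. B has a majority (≥25).

B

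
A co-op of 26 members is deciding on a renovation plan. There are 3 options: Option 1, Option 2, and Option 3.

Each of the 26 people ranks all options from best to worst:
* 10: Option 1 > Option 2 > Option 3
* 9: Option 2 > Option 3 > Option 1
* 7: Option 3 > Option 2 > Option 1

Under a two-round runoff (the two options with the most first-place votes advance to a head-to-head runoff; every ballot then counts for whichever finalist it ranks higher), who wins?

Round 1 first-place votes: Option 1 10, Option 2 9, Option 3 7. Option 1 and Option 2 advance.
Runoff: Option 1 is ranked above Option 2 on 10 ballots, Option 2 above Option 1 on 16.

Option 2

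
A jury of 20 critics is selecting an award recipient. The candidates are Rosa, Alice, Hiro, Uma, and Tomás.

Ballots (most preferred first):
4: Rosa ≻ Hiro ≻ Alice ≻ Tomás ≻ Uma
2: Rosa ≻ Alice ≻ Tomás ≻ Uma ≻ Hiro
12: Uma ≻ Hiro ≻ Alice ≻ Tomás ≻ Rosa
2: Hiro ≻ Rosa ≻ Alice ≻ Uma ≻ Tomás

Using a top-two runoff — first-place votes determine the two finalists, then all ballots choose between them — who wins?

Round 1 first-place votes: Rosa 6, Alice 0, Hiro 2, Uma 12, Tomás 0. Uma and Rosa advance.
Runoff: Uma is ranked above Rosa on 12 ballots, Rosa above Uma on 8.

Uma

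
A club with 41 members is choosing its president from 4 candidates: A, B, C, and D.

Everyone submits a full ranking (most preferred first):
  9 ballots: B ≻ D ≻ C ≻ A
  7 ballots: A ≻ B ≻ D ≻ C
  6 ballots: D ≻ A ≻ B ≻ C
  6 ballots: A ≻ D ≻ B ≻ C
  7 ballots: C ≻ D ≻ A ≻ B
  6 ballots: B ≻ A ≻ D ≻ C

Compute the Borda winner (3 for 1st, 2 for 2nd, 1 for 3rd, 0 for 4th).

D

A: 9×0 + 7×3 + 6×2 + 6×3 + 7×1 + 6×2 = 70
B: 9×3 + 7×2 + 6×1 + 6×1 + 7×0 + 6×3 = 71
C: 9×1 + 7×0 + 6×0 + 6×0 + 7×3 + 6×0 = 30
D: 9×2 + 7×1 + 6×3 + 6×2 + 7×2 + 6×1 = 75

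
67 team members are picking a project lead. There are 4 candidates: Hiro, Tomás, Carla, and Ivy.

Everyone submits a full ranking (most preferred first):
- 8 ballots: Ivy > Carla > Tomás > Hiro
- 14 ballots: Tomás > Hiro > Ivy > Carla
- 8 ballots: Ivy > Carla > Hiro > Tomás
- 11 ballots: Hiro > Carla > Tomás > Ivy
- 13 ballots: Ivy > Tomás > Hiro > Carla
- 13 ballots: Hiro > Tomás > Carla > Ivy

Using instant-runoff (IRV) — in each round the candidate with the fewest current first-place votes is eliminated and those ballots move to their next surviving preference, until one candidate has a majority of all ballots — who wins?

Round 1: Hiro 24, Tomás 14, Carla 0, Ivy 29. Carla eliminated.
Round 2: Hiro 24, Tomás 14, Ivy 29. Tomás eliminated.
Round 3: Hiro 38, Ivy 29. Hiro has a majority (≥34).

Hiro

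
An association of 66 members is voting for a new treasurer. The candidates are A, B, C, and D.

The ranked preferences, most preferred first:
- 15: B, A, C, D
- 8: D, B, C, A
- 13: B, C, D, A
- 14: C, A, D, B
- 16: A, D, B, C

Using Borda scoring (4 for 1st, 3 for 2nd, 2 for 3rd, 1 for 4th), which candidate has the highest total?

A: 15×3 + 8×1 + 13×1 + 14×3 + 16×4 = 172
B: 15×4 + 8×3 + 13×4 + 14×1 + 16×2 = 182
C: 15×2 + 8×2 + 13×3 + 14×4 + 16×1 = 157
D: 15×1 + 8×4 + 13×2 + 14×2 + 16×3 = 149

B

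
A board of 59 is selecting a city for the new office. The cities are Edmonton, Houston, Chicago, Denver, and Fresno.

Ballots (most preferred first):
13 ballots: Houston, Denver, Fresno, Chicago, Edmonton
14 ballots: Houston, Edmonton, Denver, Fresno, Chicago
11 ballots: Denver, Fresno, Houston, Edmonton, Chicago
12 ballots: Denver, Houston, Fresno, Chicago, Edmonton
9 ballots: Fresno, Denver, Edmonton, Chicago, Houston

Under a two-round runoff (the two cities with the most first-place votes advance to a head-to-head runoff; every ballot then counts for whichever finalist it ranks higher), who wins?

Round 1 first-place votes: Edmonton 0, Houston 27, Chicago 0, Denver 23, Fresno 9. Houston and Denver advance.
Runoff: Houston is ranked above Denver on 27 ballots, Denver above Houston on 32.

Denver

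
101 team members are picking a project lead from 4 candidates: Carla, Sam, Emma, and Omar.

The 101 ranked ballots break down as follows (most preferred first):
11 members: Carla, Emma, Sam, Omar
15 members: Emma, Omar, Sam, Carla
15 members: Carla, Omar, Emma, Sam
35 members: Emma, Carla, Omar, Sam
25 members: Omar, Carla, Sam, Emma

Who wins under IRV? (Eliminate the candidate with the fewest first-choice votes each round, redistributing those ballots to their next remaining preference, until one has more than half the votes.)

Carla

Round 1: Carla 26, Sam 0, Emma 50, Omar 25. Sam eliminated.
Round 2: Carla 26, Emma 50, Omar 25. Omar eliminated.
Round 3: Carla 51, Emma 50. Carla has a majority (≥51).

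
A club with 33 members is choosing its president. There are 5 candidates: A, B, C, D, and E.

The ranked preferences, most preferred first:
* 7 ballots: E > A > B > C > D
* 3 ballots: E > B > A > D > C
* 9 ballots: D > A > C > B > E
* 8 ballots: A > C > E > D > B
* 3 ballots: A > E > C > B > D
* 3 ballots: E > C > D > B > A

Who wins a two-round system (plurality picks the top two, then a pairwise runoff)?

A

Round 1 first-place votes: A 11, B 0, C 0, D 9, E 13. E and A advance.
Runoff: E is ranked above A on 13 ballots, A above E on 20.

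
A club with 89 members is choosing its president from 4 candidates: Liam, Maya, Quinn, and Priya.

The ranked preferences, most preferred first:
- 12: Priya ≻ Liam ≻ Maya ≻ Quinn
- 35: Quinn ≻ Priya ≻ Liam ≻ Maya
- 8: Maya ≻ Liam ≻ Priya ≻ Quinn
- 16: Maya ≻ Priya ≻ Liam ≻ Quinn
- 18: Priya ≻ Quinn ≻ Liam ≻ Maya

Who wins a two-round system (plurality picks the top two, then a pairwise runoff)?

Priya

Round 1 first-place votes: Liam 0, Maya 24, Quinn 35, Priya 30. Quinn and Priya advance.
Runoff: Quinn is ranked above Priya on 35 ballots, Priya above Quinn on 54.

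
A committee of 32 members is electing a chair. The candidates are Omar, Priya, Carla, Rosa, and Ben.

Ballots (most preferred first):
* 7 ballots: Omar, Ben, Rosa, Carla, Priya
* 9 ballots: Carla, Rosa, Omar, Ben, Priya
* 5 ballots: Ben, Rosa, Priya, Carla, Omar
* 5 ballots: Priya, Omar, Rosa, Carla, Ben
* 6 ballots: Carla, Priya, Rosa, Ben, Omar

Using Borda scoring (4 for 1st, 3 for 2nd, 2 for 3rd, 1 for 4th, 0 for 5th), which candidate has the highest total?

Omar: 7×4 + 9×2 + 5×0 + 5×3 + 6×0 = 61
Priya: 7×0 + 9×0 + 5×2 + 5×4 + 6×3 = 48
Carla: 7×1 + 9×4 + 5×1 + 5×1 + 6×4 = 77
Rosa: 7×2 + 9×3 + 5×3 + 5×2 + 6×2 = 78
Ben: 7×3 + 9×1 + 5×4 + 5×0 + 6×1 = 56

Rosa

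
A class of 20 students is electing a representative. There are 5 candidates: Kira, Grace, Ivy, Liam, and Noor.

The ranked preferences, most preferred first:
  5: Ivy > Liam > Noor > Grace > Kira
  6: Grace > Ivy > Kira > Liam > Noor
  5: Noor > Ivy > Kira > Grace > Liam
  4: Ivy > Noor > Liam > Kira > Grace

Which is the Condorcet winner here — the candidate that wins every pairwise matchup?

Ivy

Ivy vs Kira: 20–0
Ivy vs Grace: 14–6
Ivy vs Liam: 20–0
Ivy vs Noor: 15–5
Ivy beats every other candidate.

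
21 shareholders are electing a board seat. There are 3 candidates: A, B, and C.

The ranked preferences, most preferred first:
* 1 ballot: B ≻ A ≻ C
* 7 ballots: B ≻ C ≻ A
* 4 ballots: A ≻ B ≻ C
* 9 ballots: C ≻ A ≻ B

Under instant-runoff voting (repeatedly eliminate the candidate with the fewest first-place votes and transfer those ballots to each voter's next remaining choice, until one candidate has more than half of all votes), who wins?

Round 1: A 4, B 8, C 9. A eliminated.
Round 2: B 12, C 9. B has a majority (≥11).

B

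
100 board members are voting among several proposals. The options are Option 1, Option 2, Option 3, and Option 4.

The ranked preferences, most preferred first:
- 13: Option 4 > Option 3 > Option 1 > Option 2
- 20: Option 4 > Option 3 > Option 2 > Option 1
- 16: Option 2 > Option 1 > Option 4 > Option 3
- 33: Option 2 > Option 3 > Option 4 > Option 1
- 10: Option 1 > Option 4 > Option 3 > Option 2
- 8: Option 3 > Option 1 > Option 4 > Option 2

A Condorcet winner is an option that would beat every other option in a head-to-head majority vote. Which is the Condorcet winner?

Option 4 vs Option 1: 66–34
Option 4 vs Option 2: 51–49
Option 4 vs Option 3: 59–41
Option 4 beats every other option.

Option 4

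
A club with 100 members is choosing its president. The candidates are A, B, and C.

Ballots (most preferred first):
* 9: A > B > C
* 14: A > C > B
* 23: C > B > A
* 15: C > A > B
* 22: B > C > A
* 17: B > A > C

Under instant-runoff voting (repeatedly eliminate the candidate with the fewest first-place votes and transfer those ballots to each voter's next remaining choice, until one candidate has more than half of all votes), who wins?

Round 1: A 23, B 39, C 38. A eliminated.
Round 2: B 48, C 52. C has a majority (≥51).

C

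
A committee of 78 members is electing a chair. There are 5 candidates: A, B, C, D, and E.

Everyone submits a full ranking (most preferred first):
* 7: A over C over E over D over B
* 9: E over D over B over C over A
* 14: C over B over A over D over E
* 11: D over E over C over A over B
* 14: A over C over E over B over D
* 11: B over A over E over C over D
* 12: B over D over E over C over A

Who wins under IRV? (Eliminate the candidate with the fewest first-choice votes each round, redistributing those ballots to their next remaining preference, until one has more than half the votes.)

Round 1: A 21, B 23, C 14, D 11, E 9. E eliminated.
Round 2: A 21, B 23, C 14, D 20. C eliminated.
Round 3: A 21, B 37, D 20. D eliminated.
Round 4: A 32, B 46. B has a majority (≥40).

B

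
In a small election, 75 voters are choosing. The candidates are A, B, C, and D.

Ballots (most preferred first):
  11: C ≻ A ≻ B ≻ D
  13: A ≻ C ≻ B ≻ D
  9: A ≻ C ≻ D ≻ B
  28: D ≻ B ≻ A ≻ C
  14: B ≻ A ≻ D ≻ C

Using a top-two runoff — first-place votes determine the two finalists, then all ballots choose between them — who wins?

A

Round 1 first-place votes: A 22, B 14, C 11, D 28. D and A advance.
Runoff: D is ranked above A on 28 ballots, A above D on 47.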